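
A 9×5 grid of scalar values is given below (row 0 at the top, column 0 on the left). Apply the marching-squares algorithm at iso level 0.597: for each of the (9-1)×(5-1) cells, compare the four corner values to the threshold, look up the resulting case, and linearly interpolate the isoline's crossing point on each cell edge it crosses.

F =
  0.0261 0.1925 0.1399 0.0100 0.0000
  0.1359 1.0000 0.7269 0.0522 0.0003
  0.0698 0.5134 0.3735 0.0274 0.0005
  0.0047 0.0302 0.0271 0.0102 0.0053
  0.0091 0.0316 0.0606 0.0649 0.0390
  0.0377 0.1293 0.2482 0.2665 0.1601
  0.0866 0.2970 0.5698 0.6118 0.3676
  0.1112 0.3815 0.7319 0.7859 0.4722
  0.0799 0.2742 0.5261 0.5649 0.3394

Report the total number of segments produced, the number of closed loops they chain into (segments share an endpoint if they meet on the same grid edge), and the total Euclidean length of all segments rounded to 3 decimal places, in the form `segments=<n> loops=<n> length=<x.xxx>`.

cell (0,0): code 0100 → (0.501,1.000)–(1.000,0.534)
cell (0,1): code 1100 → (0.779,2.000)–(0.501,1.000)
cell (0,2): code 1000 → (1.000,2.193)–(0.779,2.000)
cell (1,0): code 0010 → (1.000,0.534)–(1.828,1.000)
cell (1,1): code 0011 → (1.828,1.000)–(1.368,2.000)
cell (1,2): code 0001 → (1.368,2.000)–(1.000,2.193)
cell (5,2): code 0100 → (5.957,3.000)–(6.000,2.648)
cell (5,3): code 1000 → (6.000,3.061)–(5.957,3.000)
cell (6,1): code 0100 → (6.168,2.000)–(7.000,1.615)
cell (6,2): code 1110 → (6.000,2.648)–(6.168,2.000)
cell (6,3): code 1001 → (7.000,3.602)–(6.000,3.061)
cell (7,1): code 0010 → (7.000,1.615)–(7.655,2.000)
cell (7,2): code 0011 → (7.655,2.000)–(7.855,3.000)
cell (7,3): code 0001 → (7.855,3.000)–(7.000,3.602)
total: 14 segments, chained into 2 closed loop(s), length Σ = 10.458462

segments=14 loops=2 length=10.458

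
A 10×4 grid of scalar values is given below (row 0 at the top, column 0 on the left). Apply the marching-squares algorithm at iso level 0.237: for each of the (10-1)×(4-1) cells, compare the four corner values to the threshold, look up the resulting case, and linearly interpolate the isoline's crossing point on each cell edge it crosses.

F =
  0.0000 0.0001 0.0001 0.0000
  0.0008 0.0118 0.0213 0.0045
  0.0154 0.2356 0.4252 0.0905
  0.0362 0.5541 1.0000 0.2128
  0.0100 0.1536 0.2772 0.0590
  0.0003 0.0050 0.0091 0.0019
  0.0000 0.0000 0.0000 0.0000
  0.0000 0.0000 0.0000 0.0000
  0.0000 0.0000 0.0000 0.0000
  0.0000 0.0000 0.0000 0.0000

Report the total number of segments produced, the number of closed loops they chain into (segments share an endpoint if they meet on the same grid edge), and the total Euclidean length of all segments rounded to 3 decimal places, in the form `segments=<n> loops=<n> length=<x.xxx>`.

cell (1,1): code 0100 → (1.534,2.000)–(2.000,1.007)
cell (1,2): code 1000 → (2.000,2.562)–(1.534,2.000)
cell (2,0): code 0100 → (2.004,1.000)–(3.000,0.388)
cell (2,1): code 1110 → (2.000,1.007)–(2.004,1.000)
cell (2,2): code 1001 → (3.000,2.969)–(2.000,2.562)
cell (3,0): code 0010 → (3.000,0.388)–(3.792,1.000)
cell (3,1): code 0111 → (3.792,1.000)–(4.000,1.675)
cell (3,2): code 1001 → (4.000,2.184)–(3.000,2.969)
cell (4,1): code 0010 → (4.000,1.675)–(4.150,2.000)
cell (4,2): code 0001 → (4.150,2.000)–(4.000,2.184)
total: 10 segments, chained into 1 closed loop(s), length Σ = 7.657901

segments=10 loops=1 length=7.658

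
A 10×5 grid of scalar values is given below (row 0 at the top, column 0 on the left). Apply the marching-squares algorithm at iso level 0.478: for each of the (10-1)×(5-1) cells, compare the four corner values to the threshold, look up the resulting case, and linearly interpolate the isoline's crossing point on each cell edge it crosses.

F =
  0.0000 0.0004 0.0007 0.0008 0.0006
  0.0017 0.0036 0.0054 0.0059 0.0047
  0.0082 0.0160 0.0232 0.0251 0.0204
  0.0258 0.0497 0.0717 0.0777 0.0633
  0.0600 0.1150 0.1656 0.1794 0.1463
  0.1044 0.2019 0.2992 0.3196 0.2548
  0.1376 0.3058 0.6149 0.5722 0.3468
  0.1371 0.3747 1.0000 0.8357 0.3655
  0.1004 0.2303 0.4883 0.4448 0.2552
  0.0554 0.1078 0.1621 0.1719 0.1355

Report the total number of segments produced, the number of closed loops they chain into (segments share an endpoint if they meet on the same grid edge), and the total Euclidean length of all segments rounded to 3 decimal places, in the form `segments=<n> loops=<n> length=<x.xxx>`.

cell (5,1): code 0100 → (5.566,2.000)–(6.000,1.557)
cell (5,2): code 1100 → (5.627,3.000)–(5.566,2.000)
cell (5,3): code 1000 → (6.000,3.418)–(5.627,3.000)
cell (6,1): code 0110 → (6.000,1.557)–(7.000,1.165)
cell (6,3): code 1001 → (7.000,3.761)–(6.000,3.418)
cell (7,1): code 0110 → (7.000,1.165)–(8.000,1.960)
cell (7,2): code 1011 → (8.000,2.237)–(7.915,3.000)
cell (7,3): code 0001 → (7.915,3.000)–(7.000,3.761)
cell (8,1): code 0010 → (8.000,1.960)–(8.032,2.000)
cell (8,2): code 0001 → (8.032,2.000)–(8.000,2.237)
total: 10 segments, chained into 1 closed loop(s), length Σ = 7.838107

segments=10 loops=1 length=7.838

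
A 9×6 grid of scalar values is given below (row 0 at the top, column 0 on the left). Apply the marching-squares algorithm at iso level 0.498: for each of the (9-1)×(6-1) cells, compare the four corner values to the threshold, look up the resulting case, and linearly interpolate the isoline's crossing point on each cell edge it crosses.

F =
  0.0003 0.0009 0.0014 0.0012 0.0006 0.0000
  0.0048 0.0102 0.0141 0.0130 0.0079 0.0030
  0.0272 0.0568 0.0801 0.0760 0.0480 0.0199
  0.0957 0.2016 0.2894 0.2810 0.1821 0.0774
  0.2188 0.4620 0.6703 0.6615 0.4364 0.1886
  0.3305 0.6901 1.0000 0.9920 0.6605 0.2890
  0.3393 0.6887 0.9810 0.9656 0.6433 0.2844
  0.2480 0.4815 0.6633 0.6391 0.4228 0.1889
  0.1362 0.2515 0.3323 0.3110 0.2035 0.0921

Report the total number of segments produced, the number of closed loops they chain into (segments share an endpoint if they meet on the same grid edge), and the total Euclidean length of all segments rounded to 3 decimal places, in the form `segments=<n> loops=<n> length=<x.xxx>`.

cell (3,1): code 0100 → (3.548,2.000)–(4.000,1.173)
cell (3,2): code 1100 → (3.570,3.000)–(3.548,2.000)
cell (3,3): code 1000 → (4.000,3.726)–(3.570,3.000)
cell (4,0): code 0100 → (4.158,1.000)–(5.000,0.466)
cell (4,1): code 1110 → (4.000,1.173)–(4.158,1.000)
cell (4,3): code 1101 → (4.275,4.000)–(4.000,3.726)
cell (4,4): code 1000 → (5.000,4.437)–(4.275,4.000)
cell (5,0): code 0110 → (5.000,0.466)–(6.000,0.454)
cell (5,4): code 1001 → (6.000,4.405)–(5.000,4.437)
cell (6,0): code 0010 → (6.000,0.454)–(6.920,1.000)
cell (6,1): code 0111 → (6.920,1.000)–(7.000,1.091)
cell (6,3): code 1011 → (7.000,3.652)–(6.659,4.000)
cell (6,4): code 0001 → (6.659,4.000)–(6.000,4.405)
cell (7,1): code 0010 → (7.000,1.091)–(7.499,2.000)
cell (7,2): code 0011 → (7.499,2.000)–(7.430,3.000)
cell (7,3): code 0001 → (7.430,3.000)–(7.000,3.652)
total: 16 segments, chained into 1 closed loop(s), length Σ = 12.525902

segments=16 loops=1 length=12.526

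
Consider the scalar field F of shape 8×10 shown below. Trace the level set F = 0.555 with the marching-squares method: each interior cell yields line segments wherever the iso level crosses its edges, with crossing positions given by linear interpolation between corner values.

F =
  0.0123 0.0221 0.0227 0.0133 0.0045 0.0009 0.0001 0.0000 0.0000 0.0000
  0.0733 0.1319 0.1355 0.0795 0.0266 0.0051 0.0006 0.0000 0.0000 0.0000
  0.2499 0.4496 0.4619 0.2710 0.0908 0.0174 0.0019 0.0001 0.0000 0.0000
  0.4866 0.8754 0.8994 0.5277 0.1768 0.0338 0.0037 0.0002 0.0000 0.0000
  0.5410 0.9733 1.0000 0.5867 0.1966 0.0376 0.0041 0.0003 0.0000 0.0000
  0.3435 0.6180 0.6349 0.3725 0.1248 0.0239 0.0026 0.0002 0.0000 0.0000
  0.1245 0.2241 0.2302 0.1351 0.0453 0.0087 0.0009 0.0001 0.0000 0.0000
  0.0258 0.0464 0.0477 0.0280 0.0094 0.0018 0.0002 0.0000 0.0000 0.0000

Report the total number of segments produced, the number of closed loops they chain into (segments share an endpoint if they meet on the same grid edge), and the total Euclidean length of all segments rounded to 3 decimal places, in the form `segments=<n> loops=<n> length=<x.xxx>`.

segments=12 loops=1 length=9.509

cell (2,0): code 0100 → (2.248,1.000)–(3.000,0.176)
cell (2,1): code 1100 → (2.213,2.000)–(2.248,1.000)
cell (2,2): code 1000 → (3.000,2.927)–(2.213,2.000)
cell (3,0): code 0110 → (3.000,0.176)–(4.000,0.032)
cell (3,2): code 1101 → (3.463,3.000)–(3.000,2.927)
cell (3,3): code 1000 → (4.000,3.081)–(3.463,3.000)
cell (4,0): code 0110 → (4.000,0.032)–(5.000,0.770)
cell (4,2): code 1011 → (5.000,2.304)–(4.148,3.000)
cell (4,3): code 0001 → (4.148,3.000)–(4.000,3.081)
cell (5,0): code 0010 → (5.000,0.770)–(5.160,1.000)
cell (5,1): code 0011 → (5.160,1.000)–(5.197,2.000)
cell (5,2): code 0001 → (5.197,2.000)–(5.000,2.304)
total: 12 segments, chained into 1 closed loop(s), length Σ = 9.509409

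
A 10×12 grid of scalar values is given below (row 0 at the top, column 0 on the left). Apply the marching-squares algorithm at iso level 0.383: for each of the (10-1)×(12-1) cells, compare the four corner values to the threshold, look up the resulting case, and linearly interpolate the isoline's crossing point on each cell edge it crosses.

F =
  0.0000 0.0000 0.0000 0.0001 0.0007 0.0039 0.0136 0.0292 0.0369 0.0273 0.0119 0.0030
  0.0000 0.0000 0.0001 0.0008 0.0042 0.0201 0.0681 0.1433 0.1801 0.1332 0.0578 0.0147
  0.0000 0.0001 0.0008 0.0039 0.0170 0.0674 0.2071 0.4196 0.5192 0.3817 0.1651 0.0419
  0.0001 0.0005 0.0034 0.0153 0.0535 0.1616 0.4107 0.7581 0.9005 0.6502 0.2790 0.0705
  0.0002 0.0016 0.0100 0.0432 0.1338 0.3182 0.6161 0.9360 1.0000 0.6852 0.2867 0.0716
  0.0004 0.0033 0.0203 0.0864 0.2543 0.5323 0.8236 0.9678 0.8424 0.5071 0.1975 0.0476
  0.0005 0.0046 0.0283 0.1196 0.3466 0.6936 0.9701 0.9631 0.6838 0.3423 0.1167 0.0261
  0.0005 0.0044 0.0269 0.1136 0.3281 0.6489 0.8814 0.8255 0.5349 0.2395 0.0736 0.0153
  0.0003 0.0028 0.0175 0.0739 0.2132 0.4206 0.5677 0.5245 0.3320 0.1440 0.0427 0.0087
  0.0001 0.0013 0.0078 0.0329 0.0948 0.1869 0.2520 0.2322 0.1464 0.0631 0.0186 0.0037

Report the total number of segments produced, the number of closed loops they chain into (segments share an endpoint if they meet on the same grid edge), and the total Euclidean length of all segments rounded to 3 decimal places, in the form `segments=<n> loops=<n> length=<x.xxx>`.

cell (1,6): code 0100 → (1.868,7.000)–(2.000,6.828)
cell (1,7): code 1100 → (1.598,8.000)–(1.868,7.000)
cell (1,8): code 1000 → (2.000,8.991)–(1.598,8.000)
cell (2,5): code 0100 → (2.864,6.000)–(3.000,5.889)
cell (2,6): code 1110 → (2.000,6.828)–(2.864,6.000)
cell (2,8): code 1101 → (2.005,9.000)–(2.000,8.991)
cell (2,9): code 1000 → (3.000,9.720)–(2.005,9.000)
cell (3,5): code 0110 → (3.000,5.889)–(4.000,5.218)
cell (3,9): code 1001 → (4.000,9.758)–(3.000,9.720)
cell (4,4): code 0100 → (4.303,5.000)–(5.000,4.463)
cell (4,5): code 1110 → (4.000,5.218)–(4.303,5.000)
cell (4,9): code 1001 → (5.000,9.401)–(4.000,9.758)
cell (5,4): code 0110 → (5.000,4.463)–(6.000,4.105)
cell (5,8): code 1011 → (6.000,8.881)–(5.753,9.000)
cell (5,9): code 0001 → (5.753,9.000)–(5.000,9.401)
cell (6,4): code 0110 → (6.000,4.105)–(7.000,4.171)
cell (6,8): code 1001 → (7.000,8.514)–(6.000,8.881)
cell (7,4): code 0110 → (7.000,4.171)–(8.000,4.819)
cell (7,7): code 1011 → (8.000,7.735)–(7.749,8.000)
cell (7,8): code 0001 → (7.749,8.000)–(7.000,8.514)
cell (8,4): code 0010 → (8.000,4.819)–(8.161,5.000)
cell (8,5): code 0011 → (8.161,5.000)–(8.585,6.000)
cell (8,6): code 0011 → (8.585,6.000)–(8.484,7.000)
cell (8,7): code 0001 → (8.484,7.000)–(8.000,7.735)
total: 24 segments, chained into 1 closed loop(s), length Σ = 19.388219

segments=24 loops=1 length=19.388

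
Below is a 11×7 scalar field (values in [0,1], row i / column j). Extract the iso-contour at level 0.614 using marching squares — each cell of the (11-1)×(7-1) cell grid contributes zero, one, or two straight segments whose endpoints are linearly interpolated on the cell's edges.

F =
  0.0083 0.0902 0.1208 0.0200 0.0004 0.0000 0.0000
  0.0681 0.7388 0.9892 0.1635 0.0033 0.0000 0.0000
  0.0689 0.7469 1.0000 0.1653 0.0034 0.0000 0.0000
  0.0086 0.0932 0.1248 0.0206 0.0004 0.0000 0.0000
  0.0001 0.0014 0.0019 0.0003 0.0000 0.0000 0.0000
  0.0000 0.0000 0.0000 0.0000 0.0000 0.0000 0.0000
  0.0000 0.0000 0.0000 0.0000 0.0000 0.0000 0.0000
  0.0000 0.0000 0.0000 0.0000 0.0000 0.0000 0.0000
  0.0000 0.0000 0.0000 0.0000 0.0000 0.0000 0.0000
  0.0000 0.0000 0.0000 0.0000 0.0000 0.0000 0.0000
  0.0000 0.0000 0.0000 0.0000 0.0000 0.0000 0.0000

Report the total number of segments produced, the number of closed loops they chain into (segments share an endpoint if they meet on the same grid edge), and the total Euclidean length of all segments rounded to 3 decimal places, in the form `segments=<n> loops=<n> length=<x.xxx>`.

segments=8 loops=1 length=5.872

cell (0,0): code 0100 → (0.808,1.000)–(1.000,0.814)
cell (0,1): code 1100 → (0.568,2.000)–(0.808,1.000)
cell (0,2): code 1000 → (1.000,2.454)–(0.568,2.000)
cell (1,0): code 0110 → (1.000,0.814)–(2.000,0.804)
cell (1,2): code 1001 → (2.000,2.462)–(1.000,2.454)
cell (2,0): code 0010 → (2.000,0.804)–(2.203,1.000)
cell (2,1): code 0011 → (2.203,1.000)–(2.441,2.000)
cell (2,2): code 0001 → (2.441,2.000)–(2.000,2.462)
total: 8 segments, chained into 1 closed loop(s), length Σ = 5.872407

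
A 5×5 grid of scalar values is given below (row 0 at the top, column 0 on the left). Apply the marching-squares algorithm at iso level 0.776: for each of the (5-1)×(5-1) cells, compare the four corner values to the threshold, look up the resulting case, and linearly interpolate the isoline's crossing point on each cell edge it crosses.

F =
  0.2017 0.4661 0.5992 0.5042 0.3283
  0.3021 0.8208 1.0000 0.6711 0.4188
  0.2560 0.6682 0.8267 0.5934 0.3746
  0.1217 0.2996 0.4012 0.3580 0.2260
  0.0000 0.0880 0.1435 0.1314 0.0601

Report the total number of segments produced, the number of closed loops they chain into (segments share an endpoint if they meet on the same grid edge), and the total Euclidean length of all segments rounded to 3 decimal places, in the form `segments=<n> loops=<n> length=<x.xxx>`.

cell (0,0): code 0100 → (0.874,1.000)–(1.000,0.914)
cell (0,1): code 1100 → (0.441,2.000)–(0.874,1.000)
cell (0,2): code 1000 → (1.000,2.681)–(0.441,2.000)
cell (1,0): code 0010 → (1.000,0.914)–(1.294,1.000)
cell (1,1): code 0111 → (1.294,1.000)–(2.000,1.680)
cell (1,2): code 1001 → (2.000,2.217)–(1.000,2.681)
cell (2,1): code 0010 → (2.000,1.680)–(2.119,2.000)
cell (2,2): code 0001 → (2.119,2.000)–(2.000,2.217)
total: 8 segments, chained into 1 closed loop(s), length Σ = 5.101693

segments=8 loops=1 length=5.102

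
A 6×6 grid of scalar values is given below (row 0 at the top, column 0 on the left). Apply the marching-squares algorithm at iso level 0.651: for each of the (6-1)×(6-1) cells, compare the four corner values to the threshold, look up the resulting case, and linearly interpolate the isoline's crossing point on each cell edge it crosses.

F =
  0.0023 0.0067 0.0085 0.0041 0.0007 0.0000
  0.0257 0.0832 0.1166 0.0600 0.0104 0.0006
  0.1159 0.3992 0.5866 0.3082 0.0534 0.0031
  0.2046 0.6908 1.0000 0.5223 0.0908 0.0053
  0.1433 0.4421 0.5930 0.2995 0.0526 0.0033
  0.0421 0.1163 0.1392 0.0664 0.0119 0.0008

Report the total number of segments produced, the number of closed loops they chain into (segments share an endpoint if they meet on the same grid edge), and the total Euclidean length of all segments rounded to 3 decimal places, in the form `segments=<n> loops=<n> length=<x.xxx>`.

segments=6 loops=1 length=5.026

cell (2,0): code 0100 → (2.864,1.000)–(3.000,0.918)
cell (2,1): code 1100 → (2.156,2.000)–(2.864,1.000)
cell (2,2): code 1000 → (3.000,2.731)–(2.156,2.000)
cell (3,0): code 0010 → (3.000,0.918)–(3.160,1.000)
cell (3,1): code 0011 → (3.160,1.000)–(3.857,2.000)
cell (3,2): code 0001 → (3.857,2.000)–(3.000,2.731)
total: 6 segments, chained into 1 closed loop(s), length Σ = 5.026184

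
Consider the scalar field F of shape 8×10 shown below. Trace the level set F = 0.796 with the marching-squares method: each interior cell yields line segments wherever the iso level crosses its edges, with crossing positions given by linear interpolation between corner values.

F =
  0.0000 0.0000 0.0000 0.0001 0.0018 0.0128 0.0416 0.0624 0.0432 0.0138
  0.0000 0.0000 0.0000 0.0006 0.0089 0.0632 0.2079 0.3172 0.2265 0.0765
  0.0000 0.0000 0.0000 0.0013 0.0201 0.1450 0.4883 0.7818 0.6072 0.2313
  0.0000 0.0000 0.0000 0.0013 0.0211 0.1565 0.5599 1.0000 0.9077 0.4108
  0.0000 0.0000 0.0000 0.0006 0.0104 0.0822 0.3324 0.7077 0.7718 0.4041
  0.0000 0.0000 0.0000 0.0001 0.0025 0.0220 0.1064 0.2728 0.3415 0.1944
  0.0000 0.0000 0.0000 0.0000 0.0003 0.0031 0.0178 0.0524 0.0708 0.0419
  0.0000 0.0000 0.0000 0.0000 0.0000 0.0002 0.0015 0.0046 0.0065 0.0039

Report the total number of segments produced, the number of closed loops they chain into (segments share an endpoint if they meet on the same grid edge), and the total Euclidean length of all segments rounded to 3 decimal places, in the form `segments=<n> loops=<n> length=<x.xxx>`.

cell (2,6): code 0100 → (2.065,7.000)–(3.000,6.536)
cell (2,7): code 1100 → (2.628,8.000)–(2.065,7.000)
cell (2,8): code 1000 → (3.000,8.225)–(2.628,8.000)
cell (3,6): code 0010 → (3.000,6.536)–(3.698,7.000)
cell (3,7): code 0011 → (3.698,7.000)–(3.822,8.000)
cell (3,8): code 0001 → (3.822,8.000)–(3.000,8.225)
total: 6 segments, chained into 1 closed loop(s), length Σ = 5.323213

segments=6 loops=1 length=5.323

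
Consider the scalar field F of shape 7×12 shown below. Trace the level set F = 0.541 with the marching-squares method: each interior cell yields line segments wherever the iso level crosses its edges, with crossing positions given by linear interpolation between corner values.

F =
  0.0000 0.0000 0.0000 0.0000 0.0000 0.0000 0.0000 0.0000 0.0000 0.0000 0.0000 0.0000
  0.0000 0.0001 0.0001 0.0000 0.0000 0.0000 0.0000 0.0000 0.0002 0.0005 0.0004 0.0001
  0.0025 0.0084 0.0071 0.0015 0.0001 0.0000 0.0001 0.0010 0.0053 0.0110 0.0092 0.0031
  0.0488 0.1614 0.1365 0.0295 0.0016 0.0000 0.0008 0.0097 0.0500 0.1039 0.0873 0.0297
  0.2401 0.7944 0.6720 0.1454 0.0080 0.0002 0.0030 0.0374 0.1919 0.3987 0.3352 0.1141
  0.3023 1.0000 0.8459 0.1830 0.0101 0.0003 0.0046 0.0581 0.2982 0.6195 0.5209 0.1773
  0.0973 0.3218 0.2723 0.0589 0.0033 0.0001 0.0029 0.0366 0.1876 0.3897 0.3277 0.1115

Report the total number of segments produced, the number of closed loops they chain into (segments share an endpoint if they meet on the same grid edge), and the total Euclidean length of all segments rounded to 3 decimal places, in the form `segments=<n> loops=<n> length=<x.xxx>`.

cell (3,0): code 0100 → (3.600,1.000)–(4.000,0.543)
cell (3,1): code 1100 → (3.755,2.000)–(3.600,1.000)
cell (3,2): code 1000 → (4.000,2.249)–(3.755,2.000)
cell (4,0): code 0110 → (4.000,0.543)–(5.000,0.342)
cell (4,2): code 1001 → (5.000,2.460)–(4.000,2.249)
cell (4,8): code 0100 → (4.644,9.000)–(5.000,8.756)
cell (4,9): code 1000 → (5.000,9.796)–(4.644,9.000)
cell (5,0): code 0010 → (5.000,0.342)–(5.677,1.000)
cell (5,1): code 0011 → (5.677,1.000)–(5.532,2.000)
cell (5,2): code 0001 → (5.532,2.000)–(5.000,2.460)
cell (5,8): code 0010 → (5.000,8.756)–(5.342,9.000)
cell (5,9): code 0001 → (5.342,9.000)–(5.000,9.796)
total: 12 segments, chained into 2 closed loop(s), length Σ = 9.257483

segments=12 loops=2 length=9.257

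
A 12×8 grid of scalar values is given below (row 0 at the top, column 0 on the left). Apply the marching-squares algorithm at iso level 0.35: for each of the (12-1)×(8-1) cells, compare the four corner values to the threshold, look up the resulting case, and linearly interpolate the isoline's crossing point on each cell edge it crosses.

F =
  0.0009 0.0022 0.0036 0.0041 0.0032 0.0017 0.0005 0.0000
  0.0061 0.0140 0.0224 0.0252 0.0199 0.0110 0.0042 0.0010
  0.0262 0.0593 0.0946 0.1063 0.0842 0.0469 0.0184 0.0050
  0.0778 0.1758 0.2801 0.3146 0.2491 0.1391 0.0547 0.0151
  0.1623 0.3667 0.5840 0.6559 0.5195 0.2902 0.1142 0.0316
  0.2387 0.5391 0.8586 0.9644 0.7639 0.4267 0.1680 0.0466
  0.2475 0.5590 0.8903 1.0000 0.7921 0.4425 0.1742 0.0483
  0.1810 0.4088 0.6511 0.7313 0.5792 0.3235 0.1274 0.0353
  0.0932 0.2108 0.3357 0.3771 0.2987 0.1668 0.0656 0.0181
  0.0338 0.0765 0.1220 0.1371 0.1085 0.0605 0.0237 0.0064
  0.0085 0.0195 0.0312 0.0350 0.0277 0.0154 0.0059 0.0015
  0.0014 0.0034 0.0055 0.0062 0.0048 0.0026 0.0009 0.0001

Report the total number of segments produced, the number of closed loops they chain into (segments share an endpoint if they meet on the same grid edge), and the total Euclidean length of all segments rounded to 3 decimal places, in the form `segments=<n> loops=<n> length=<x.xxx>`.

segments=20 loops=1 length=15.667

cell (3,0): code 0100 → (3.913,1.000)–(4.000,0.918)
cell (3,1): code 1100 → (3.230,2.000)–(3.913,1.000)
cell (3,2): code 1100 → (3.104,3.000)–(3.230,2.000)
cell (3,3): code 1100 → (3.373,4.000)–(3.104,3.000)
cell (3,4): code 1000 → (4.000,4.739)–(3.373,4.000)
cell (4,0): code 0110 → (4.000,0.918)–(5.000,0.371)
cell (4,4): code 1101 → (4.438,5.000)–(4.000,4.739)
cell (4,5): code 1000 → (5.000,5.296)–(4.438,5.000)
cell (5,0): code 0110 → (5.000,0.371)–(6.000,0.329)
cell (5,5): code 1001 → (6.000,5.345)–(5.000,5.296)
cell (6,0): code 0110 → (6.000,0.329)–(7.000,0.742)
cell (6,4): code 1011 → (7.000,4.896)–(6.777,5.000)
cell (6,5): code 0001 → (6.777,5.000)–(6.000,5.345)
cell (7,0): code 0010 → (7.000,0.742)–(7.297,1.000)
cell (7,1): code 0011 → (7.297,1.000)–(7.955,2.000)
cell (7,2): code 0111 → (7.955,2.000)–(8.000,2.345)
cell (7,3): code 1011 → (8.000,3.346)–(7.817,4.000)
cell (7,4): code 0001 → (7.817,4.000)–(7.000,4.896)
cell (8,2): code 0010 → (8.000,2.345)–(8.113,3.000)
cell (8,3): code 0001 → (8.113,3.000)–(8.000,3.346)
total: 20 segments, chained into 1 closed loop(s), length Σ = 15.667401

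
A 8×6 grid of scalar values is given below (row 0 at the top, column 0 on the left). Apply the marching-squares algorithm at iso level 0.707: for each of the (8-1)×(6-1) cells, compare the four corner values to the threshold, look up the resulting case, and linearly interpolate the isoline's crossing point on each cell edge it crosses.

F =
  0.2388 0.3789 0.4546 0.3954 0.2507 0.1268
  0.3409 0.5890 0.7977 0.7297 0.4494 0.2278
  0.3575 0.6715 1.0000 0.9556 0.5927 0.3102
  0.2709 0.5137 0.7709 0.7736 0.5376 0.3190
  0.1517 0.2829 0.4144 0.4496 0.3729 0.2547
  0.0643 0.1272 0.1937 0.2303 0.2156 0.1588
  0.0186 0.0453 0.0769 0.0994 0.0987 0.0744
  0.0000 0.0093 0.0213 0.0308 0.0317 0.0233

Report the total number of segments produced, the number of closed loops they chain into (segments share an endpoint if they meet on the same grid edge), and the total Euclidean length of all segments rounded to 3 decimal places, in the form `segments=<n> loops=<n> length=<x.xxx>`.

cell (0,1): code 0100 → (0.736,2.000)–(1.000,1.565)
cell (0,2): code 1100 → (0.932,3.000)–(0.736,2.000)
cell (0,3): code 1000 → (1.000,3.081)–(0.932,3.000)
cell (1,1): code 0110 → (1.000,1.565)–(2.000,1.108)
cell (1,3): code 1001 → (2.000,3.685)–(1.000,3.081)
cell (2,1): code 0110 → (2.000,1.108)–(3.000,1.752)
cell (2,3): code 1001 → (3.000,3.282)–(2.000,3.685)
cell (3,1): code 0010 → (3.000,1.752)–(3.179,2.000)
cell (3,2): code 0011 → (3.179,2.000)–(3.206,3.000)
cell (3,3): code 0001 → (3.206,3.000)–(3.000,3.282)
total: 10 segments, chained into 1 closed loop(s), length Σ = 7.824446

segments=10 loops=1 length=7.824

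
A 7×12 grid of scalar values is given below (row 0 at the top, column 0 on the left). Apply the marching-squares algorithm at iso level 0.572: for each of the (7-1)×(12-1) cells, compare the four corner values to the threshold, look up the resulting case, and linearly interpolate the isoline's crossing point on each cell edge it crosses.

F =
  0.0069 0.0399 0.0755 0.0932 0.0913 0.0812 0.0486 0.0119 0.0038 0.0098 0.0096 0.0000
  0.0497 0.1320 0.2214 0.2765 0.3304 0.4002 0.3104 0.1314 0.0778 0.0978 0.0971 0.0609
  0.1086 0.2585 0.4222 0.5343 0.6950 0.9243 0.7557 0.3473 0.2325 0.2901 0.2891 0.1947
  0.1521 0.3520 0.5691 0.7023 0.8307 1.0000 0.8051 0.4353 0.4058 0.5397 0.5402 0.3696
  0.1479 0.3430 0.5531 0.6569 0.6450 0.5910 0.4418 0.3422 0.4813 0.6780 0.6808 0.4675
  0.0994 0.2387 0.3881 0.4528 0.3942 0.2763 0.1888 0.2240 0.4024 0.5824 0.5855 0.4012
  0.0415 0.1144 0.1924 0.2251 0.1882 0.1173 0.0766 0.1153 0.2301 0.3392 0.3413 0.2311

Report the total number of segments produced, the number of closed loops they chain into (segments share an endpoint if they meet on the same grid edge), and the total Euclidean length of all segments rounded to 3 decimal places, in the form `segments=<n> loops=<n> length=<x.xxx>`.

cell (1,3): code 0100 → (1.663,4.000)–(2.000,3.235)
cell (1,4): code 1100 → (1.328,5.000)–(1.663,4.000)
cell (1,5): code 1100 → (1.587,6.000)–(1.328,5.000)
cell (1,6): code 1000 → (2.000,6.450)–(1.587,6.000)
cell (2,2): code 0100 → (2.224,3.000)–(3.000,2.022)
cell (2,3): code 1110 → (2.000,3.235)–(2.224,3.000)
cell (2,6): code 1001 → (3.000,6.630)–(2.000,6.450)
cell (3,2): code 0110 → (3.000,2.022)–(4.000,2.182)
cell (3,5): code 1011 → (4.000,5.127)–(3.642,6.000)
cell (3,6): code 0001 → (3.642,6.000)–(3.000,6.630)
cell (3,8): code 0100 → (3.234,9.000)–(4.000,8.461)
cell (3,9): code 1100 → (3.226,10.000)–(3.234,9.000)
cell (3,10): code 1000 → (4.000,10.510)–(3.226,10.000)
cell (4,2): code 0010 → (4.000,2.182)–(4.416,3.000)
cell (4,3): code 0011 → (4.416,3.000)–(4.291,4.000)
cell (4,4): code 0011 → (4.291,4.000)–(4.060,5.000)
cell (4,5): code 0001 → (4.060,5.000)–(4.000,5.127)
cell (4,8): code 0110 → (4.000,8.461)–(5.000,8.942)
cell (4,10): code 1001 → (5.000,10.073)–(4.000,10.510)
cell (5,8): code 0010 → (5.000,8.942)–(5.043,9.000)
cell (5,9): code 0011 → (5.043,9.000)–(5.055,10.000)
cell (5,10): code 0001 → (5.055,10.000)–(5.000,10.073)
total: 22 segments, chained into 2 closed loop(s), length Σ = 18.300371

segments=22 loops=2 length=18.300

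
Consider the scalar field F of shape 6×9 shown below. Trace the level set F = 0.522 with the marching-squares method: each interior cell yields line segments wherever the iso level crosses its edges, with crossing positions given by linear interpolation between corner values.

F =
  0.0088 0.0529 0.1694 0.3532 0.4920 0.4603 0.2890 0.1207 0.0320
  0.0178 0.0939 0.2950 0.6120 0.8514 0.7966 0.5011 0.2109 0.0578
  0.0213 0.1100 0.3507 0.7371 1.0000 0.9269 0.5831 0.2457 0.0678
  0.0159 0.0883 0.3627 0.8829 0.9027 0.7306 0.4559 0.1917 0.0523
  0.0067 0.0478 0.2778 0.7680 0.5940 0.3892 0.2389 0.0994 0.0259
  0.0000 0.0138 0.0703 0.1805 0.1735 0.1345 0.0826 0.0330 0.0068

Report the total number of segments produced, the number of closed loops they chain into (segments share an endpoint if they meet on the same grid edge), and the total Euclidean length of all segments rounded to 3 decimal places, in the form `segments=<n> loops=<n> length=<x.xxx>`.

cell (0,2): code 0100 → (0.652,3.000)–(1.000,2.716)
cell (0,3): code 1100 → (0.083,4.000)–(0.652,3.000)
cell (0,4): code 1100 → (0.183,5.000)–(0.083,4.000)
cell (0,5): code 1000 → (1.000,5.929)–(0.183,5.000)
cell (1,2): code 0110 → (1.000,2.716)–(2.000,2.443)
cell (1,5): code 1101 → (1.255,6.000)–(1.000,5.929)
cell (1,6): code 1000 → (2.000,6.181)–(1.255,6.000)
cell (2,2): code 0110 → (2.000,2.443)–(3.000,2.306)
cell (2,5): code 1011 → (3.000,5.759)–(2.480,6.000)
cell (2,6): code 0001 → (2.480,6.000)–(2.000,6.181)
cell (3,2): code 0110 → (3.000,2.306)–(4.000,2.498)
cell (3,4): code 1011 → (4.000,4.352)–(3.611,5.000)
cell (3,5): code 0001 → (3.611,5.000)–(3.000,5.759)
cell (4,2): code 0010 → (4.000,2.498)–(4.419,3.000)
cell (4,3): code 0011 → (4.419,3.000)–(4.171,4.000)
cell (4,4): code 0001 → (4.171,4.000)–(4.000,4.352)
total: 16 segments, chained into 1 closed loop(s), length Σ = 12.828499

segments=16 loops=1 length=12.828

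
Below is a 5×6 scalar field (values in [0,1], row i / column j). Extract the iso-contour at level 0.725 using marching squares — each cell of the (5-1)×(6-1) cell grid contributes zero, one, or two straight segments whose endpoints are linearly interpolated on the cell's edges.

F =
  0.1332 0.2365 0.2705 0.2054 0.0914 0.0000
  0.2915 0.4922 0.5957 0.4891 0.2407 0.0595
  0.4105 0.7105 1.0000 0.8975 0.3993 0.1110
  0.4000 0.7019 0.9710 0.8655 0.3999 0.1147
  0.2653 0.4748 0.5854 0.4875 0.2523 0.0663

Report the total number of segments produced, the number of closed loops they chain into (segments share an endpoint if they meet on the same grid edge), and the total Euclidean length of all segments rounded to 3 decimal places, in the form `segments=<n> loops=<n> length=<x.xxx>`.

segments=8 loops=1 length=7.377

cell (1,1): code 0100 → (1.320,2.000)–(2.000,1.050)
cell (1,2): code 1100 → (1.578,3.000)–(1.320,2.000)
cell (1,3): code 1000 → (2.000,3.346)–(1.578,3.000)
cell (2,1): code 0110 → (2.000,1.050)–(3.000,1.086)
cell (2,3): code 1001 → (3.000,3.302)–(2.000,3.346)
cell (3,1): code 0010 → (3.000,1.086)–(3.638,2.000)
cell (3,2): code 0011 → (3.638,2.000)–(3.372,3.000)
cell (3,3): code 0001 → (3.372,3.000)–(3.000,3.302)
total: 8 segments, chained into 1 closed loop(s), length Σ = 7.377182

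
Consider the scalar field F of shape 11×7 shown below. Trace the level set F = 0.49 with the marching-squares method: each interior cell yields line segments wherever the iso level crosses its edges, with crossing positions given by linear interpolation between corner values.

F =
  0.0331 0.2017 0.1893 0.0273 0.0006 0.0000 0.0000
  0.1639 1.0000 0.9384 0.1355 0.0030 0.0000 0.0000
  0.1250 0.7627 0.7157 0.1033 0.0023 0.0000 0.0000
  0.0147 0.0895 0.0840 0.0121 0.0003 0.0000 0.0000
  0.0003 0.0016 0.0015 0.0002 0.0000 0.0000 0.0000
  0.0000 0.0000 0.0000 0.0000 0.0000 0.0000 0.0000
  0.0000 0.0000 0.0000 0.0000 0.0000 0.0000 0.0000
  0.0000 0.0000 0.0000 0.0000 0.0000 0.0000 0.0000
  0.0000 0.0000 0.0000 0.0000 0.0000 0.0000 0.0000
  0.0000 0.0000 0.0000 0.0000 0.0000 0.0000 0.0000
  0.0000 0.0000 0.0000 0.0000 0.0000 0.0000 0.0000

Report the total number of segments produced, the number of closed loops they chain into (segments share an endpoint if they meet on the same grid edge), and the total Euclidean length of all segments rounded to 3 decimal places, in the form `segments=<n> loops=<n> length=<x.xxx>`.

cell (0,0): code 0100 → (0.361,1.000)–(1.000,0.390)
cell (0,1): code 1100 → (0.401,2.000)–(0.361,1.000)
cell (0,2): code 1000 → (1.000,2.558)–(0.401,2.000)
cell (1,0): code 0110 → (1.000,0.390)–(2.000,0.572)
cell (1,2): code 1001 → (2.000,2.369)–(1.000,2.558)
cell (2,0): code 0010 → (2.000,0.572)–(2.405,1.000)
cell (2,1): code 0011 → (2.405,1.000)–(2.357,2.000)
cell (2,2): code 0001 → (2.357,2.000)–(2.000,2.369)
total: 8 segments, chained into 1 closed loop(s), length Σ = 6.840607

segments=8 loops=1 length=6.841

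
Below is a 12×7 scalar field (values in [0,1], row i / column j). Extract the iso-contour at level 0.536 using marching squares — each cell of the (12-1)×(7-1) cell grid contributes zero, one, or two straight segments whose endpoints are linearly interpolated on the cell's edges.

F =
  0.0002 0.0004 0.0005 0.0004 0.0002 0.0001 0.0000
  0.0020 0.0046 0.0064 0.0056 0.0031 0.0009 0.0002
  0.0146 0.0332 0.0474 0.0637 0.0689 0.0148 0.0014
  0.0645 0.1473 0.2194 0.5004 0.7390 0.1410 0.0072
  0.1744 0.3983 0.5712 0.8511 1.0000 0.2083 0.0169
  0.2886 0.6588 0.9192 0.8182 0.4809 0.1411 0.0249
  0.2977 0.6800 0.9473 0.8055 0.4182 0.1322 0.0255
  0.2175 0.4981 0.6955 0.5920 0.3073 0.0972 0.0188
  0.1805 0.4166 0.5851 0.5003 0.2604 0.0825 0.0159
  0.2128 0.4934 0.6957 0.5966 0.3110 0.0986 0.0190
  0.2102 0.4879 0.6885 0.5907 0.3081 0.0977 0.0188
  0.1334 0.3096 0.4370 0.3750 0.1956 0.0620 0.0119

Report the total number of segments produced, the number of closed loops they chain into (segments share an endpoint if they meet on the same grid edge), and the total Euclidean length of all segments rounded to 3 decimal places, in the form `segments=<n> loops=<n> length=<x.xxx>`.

cell (2,3): code 0100 → (2.697,4.000)–(3.000,3.149)
cell (2,4): code 1000 → (3.000,4.339)–(2.697,4.000)
cell (3,1): code 0100 → (3.900,2.000)–(4.000,1.796)
cell (3,2): code 1100 → (3.102,3.000)–(3.900,2.000)
cell (3,3): code 1110 → (3.000,3.149)–(3.102,3.000)
cell (3,4): code 1001 → (4.000,4.586)–(3.000,4.339)
cell (4,0): code 0100 → (4.529,1.000)–(5.000,0.668)
cell (4,1): code 1110 → (4.000,1.796)–(4.529,1.000)
cell (4,3): code 1011 → (5.000,3.837)–(4.894,4.000)
cell (4,4): code 0001 → (4.894,4.000)–(4.000,4.586)
cell (5,0): code 0110 → (5.000,0.668)–(6.000,0.623)
cell (5,3): code 1001 → (6.000,3.696)–(5.000,3.837)
cell (6,0): code 0010 → (6.000,0.623)–(6.792,1.000)
cell (6,1): code 0111 → (6.792,1.000)–(7.000,1.192)
cell (6,3): code 1001 → (7.000,3.197)–(6.000,3.696)
cell (7,1): code 0110 → (7.000,1.192)–(8.000,1.709)
cell (7,2): code 1011 → (8.000,2.579)–(7.611,3.000)
cell (7,3): code 0001 → (7.611,3.000)–(7.000,3.197)
cell (8,1): code 0110 → (8.000,1.709)–(9.000,1.211)
cell (8,2): code 1101 → (8.371,3.000)–(8.000,2.579)
cell (8,3): code 1000 → (9.000,3.212)–(8.371,3.000)
cell (9,1): code 0110 → (9.000,1.211)–(10.000,1.240)
cell (9,3): code 1001 → (10.000,3.194)–(9.000,3.212)
cell (10,1): code 0010 → (10.000,1.240)–(10.606,2.000)
cell (10,2): code 0011 → (10.606,2.000)–(10.254,3.000)
cell (10,3): code 0001 → (10.254,3.000)–(10.000,3.194)
total: 26 segments, chained into 1 closed loop(s), length Σ = 20.194708

segments=26 loops=1 length=20.195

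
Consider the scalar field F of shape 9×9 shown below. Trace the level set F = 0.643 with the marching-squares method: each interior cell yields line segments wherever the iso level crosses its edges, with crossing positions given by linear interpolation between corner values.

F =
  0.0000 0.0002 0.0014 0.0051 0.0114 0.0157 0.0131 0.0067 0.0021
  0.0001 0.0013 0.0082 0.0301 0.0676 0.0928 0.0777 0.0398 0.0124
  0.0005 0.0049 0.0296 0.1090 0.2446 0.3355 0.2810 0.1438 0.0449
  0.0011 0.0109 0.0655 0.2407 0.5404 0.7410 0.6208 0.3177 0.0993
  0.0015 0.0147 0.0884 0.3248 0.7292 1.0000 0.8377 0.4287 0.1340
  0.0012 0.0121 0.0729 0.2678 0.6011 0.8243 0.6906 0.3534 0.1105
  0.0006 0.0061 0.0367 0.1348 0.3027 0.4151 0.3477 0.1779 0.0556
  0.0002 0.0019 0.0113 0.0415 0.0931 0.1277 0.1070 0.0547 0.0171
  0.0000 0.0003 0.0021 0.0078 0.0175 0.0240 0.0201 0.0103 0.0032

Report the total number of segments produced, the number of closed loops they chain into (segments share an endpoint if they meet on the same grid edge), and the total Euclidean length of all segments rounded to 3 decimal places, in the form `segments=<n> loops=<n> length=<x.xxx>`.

cell (2,4): code 0100 → (2.758,5.000)–(3.000,4.511)
cell (2,5): code 1000 → (3.000,5.815)–(2.758,5.000)
cell (3,3): code 0100 → (3.543,4.000)–(4.000,3.787)
cell (3,4): code 1110 → (3.000,4.511)–(3.543,4.000)
cell (3,5): code 1101 → (3.102,6.000)–(3.000,5.815)
cell (3,6): code 1000 → (4.000,6.476)–(3.102,6.000)
cell (4,3): code 0010 → (4.000,3.787)–(4.673,4.000)
cell (4,4): code 0111 → (4.673,4.000)–(5.000,4.188)
cell (4,6): code 1001 → (5.000,6.141)–(4.000,6.476)
cell (5,4): code 0010 → (5.000,4.188)–(5.443,5.000)
cell (5,5): code 0011 → (5.443,5.000)–(5.139,6.000)
cell (5,6): code 0001 → (5.139,6.000)–(5.000,6.141)
total: 12 segments, chained into 1 closed loop(s), length Σ = 8.178850

segments=12 loops=1 length=8.179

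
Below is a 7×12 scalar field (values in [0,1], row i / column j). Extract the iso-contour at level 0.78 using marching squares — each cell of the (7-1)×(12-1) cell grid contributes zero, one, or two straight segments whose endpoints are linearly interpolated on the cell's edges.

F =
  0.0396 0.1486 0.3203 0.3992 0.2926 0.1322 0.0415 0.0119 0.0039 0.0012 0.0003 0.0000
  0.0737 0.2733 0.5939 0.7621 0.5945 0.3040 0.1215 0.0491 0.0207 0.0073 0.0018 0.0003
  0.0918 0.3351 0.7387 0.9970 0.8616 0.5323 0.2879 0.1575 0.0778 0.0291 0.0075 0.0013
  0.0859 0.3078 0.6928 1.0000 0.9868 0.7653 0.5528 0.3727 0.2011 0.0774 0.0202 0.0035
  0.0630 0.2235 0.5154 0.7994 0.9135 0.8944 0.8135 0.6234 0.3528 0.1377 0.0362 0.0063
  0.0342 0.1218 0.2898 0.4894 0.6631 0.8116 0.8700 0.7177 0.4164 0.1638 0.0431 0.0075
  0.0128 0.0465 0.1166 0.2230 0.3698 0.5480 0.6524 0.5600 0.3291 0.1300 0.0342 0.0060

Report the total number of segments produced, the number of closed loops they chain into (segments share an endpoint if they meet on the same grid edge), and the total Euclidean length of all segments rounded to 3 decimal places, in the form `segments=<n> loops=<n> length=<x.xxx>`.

cell (1,2): code 0100 → (1.076,3.000)–(2.000,2.160)
cell (1,3): code 1100 → (1.694,4.000)–(1.076,3.000)
cell (1,4): code 1000 → (2.000,4.248)–(1.694,4.000)
cell (2,2): code 0110 → (2.000,2.160)–(3.000,2.284)
cell (2,4): code 1001 → (3.000,4.934)–(2.000,4.248)
cell (3,2): code 0110 → (3.000,2.284)–(4.000,2.932)
cell (3,4): code 1101 → (3.114,5.000)–(3.000,4.934)
cell (3,5): code 1100 → (3.871,6.000)–(3.114,5.000)
cell (3,6): code 1000 → (4.000,6.176)–(3.871,6.000)
cell (4,2): code 0010 → (4.000,2.932)–(4.063,3.000)
cell (4,3): code 0011 → (4.063,3.000)–(4.533,4.000)
cell (4,4): code 0111 → (4.533,4.000)–(5.000,4.787)
cell (4,6): code 1001 → (5.000,6.591)–(4.000,6.176)
cell (5,4): code 0010 → (5.000,4.787)–(5.120,5.000)
cell (5,5): code 0011 → (5.120,5.000)–(5.414,6.000)
cell (5,6): code 0001 → (5.414,6.000)–(5.000,6.591)
total: 16 segments, chained into 1 closed loop(s), length Σ = 13.037409

segments=16 loops=1 length=13.037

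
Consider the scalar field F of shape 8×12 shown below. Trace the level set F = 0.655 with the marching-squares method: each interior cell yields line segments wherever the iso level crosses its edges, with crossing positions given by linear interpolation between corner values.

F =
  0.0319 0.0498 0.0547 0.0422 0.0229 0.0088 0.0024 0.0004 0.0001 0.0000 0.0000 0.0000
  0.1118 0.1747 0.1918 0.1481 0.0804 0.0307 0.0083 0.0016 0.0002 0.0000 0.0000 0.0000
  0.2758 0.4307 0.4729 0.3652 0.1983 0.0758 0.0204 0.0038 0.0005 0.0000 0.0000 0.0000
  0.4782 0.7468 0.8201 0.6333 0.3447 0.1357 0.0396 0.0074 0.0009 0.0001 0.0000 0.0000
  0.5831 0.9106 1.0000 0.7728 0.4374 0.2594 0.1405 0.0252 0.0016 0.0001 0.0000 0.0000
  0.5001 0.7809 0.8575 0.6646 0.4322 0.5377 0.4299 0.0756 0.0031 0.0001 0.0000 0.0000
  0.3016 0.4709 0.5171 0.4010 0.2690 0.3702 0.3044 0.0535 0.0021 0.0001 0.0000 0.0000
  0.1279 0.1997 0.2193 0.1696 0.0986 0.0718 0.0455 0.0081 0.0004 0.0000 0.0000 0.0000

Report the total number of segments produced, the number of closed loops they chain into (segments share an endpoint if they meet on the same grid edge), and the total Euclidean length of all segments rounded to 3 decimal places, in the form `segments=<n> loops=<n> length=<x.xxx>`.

cell (2,0): code 0100 → (2.710,1.000)–(3.000,0.658)
cell (2,1): code 1100 → (2.524,2.000)–(2.710,1.000)
cell (2,2): code 1000 → (3.000,2.884)–(2.524,2.000)
cell (3,0): code 0110 → (3.000,0.658)–(4.000,0.220)
cell (3,2): code 1101 → (3.156,3.000)–(3.000,2.884)
cell (3,3): code 1000 → (4.000,3.351)–(3.156,3.000)
cell (4,0): code 0110 → (4.000,0.220)–(5.000,0.552)
cell (4,3): code 1001 → (5.000,3.041)–(4.000,3.351)
cell (5,0): code 0010 → (5.000,0.552)–(5.406,1.000)
cell (5,1): code 0011 → (5.406,1.000)–(5.595,2.000)
cell (5,2): code 0011 → (5.595,2.000)–(5.036,3.000)
cell (5,3): code 0001 → (5.036,3.000)–(5.000,3.041)
total: 12 segments, chained into 1 closed loop(s), length Σ = 9.593510

segments=12 loops=1 length=9.594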